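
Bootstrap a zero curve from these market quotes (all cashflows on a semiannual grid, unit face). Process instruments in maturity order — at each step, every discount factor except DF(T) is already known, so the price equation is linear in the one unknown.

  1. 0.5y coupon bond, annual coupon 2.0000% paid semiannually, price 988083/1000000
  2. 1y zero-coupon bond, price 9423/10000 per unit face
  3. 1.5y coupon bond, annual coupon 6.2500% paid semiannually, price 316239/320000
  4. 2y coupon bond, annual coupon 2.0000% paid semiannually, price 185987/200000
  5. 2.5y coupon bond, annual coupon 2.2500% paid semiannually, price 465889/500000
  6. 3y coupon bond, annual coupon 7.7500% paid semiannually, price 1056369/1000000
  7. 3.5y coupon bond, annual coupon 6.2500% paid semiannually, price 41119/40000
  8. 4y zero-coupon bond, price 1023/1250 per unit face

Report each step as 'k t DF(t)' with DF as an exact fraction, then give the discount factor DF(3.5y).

step 1 [0.5y] bond c/2=1/100: DF=(988083/1000000 − 1/100·(0))/(1+1/100) = 9783/10000 ≈ 0.978300
step 2 [1y] zero: DF = P = 9423/10000 ≈ 0.942300
step 3 [1.5y] bond c/2=1/32: DF=(316239/320000 − 1/32·(0.978300+0.942300))/(1+1/32) = 9001/10000 ≈ 0.900100
step 4 [2y] bond c/2=1/100: DF=(185987/200000 − 1/100·(0.978300+0.942300+0.900100))/(1+1/100) = 558/625 ≈ 0.892800
step 5 [2.5y] bond c/2=9/800: DF=(465889/500000 − 9/800·(0.978300+0.942300+0.900100+0.892800))/(1+9/800) = 8801/10000 ≈ 0.880100
step 6 [3y] bond c/2=31/800: DF=(1056369/1000000 − 31/800·(0.978300+0.942300+0.900100+0.892800+0.880100))/(1+31/800) = 1057/1250 ≈ 0.845600
step 7 [3.5y] bond c/2=1/32: DF=(41119/40000 − 1/32·(0.978300+0.942300+0.900100+0.892800+0.880100+0.845600))/(1+1/32) = 104/125 ≈ 0.832000
step 8 [4y] zero: DF = P = 1023/1250 ≈ 0.818400

1 1/2 9783/10000
2 1 9423/10000
3 3/2 9001/10000
4 2 558/625
5 5/2 8801/10000
6 3 1057/1250
7 7/2 104/125
8 4 1023/1250
DF(3.5y) = 104/125 ≈ 0.832000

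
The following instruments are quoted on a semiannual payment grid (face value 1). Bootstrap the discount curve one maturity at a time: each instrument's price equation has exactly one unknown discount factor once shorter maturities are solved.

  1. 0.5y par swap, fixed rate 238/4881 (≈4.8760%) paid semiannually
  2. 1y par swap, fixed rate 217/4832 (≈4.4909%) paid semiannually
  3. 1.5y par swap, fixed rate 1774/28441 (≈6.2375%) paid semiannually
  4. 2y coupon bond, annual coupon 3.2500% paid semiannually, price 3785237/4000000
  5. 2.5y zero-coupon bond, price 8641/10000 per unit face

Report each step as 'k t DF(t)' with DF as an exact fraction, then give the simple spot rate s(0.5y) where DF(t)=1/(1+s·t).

step 1 [0.5y] swap r/2=119/4881: DF=(1 − 119/4881·(0))/(1+119/4881) = 4881/5000 ≈ 0.976200
step 2 [1y] swap r/2=217/9664: DF=(1 − 217/9664·(0.976200))/(1+217/9664) = 4783/5000 ≈ 0.956600
step 3 [1.5y] swap r/2=887/28441: DF=(1 − 887/28441·(0.976200+0.956600))/(1+887/28441) = 9113/10000 ≈ 0.911300
step 4 [2y] bond c/2=13/800: DF=(3785237/4000000 − 13/800·(0.976200+0.956600+0.911300))/(1+13/800) = 8857/10000 ≈ 0.885700
step 5 [2.5y] zero: DF = P = 8641/10000 ≈ 0.864100

1 1/2 4881/5000
2 1 4783/5000
3 3/2 9113/10000
4 2 8857/10000
5 5/2 8641/10000
s(0.5y) = (1/(4881/5000) − 1)/(1/2) = 238/4881 ≈ 4.8760%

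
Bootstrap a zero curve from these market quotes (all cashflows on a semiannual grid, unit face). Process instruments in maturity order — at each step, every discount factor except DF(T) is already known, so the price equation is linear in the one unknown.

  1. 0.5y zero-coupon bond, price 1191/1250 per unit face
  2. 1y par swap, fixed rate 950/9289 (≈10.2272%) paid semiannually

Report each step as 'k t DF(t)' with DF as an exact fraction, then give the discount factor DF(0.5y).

step 1 [0.5y] zero: DF = P = 1191/1250 ≈ 0.952800
step 2 [1y] swap r/2=475/9289: DF=(1 − 475/9289·(0.952800))/(1+475/9289) = 181/200 ≈ 0.905000

1 1/2 1191/1250
2 1 181/200
DF(0.5y) = 1191/1250 ≈ 0.952800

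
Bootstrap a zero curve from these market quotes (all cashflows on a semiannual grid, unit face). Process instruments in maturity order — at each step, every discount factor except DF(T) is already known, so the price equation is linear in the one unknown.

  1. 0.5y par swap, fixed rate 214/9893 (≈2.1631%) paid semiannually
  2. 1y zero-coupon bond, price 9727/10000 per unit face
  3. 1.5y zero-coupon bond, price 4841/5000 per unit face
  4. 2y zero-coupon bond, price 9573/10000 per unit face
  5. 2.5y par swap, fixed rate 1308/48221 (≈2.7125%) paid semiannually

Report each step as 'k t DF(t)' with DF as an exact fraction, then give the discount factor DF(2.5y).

step 1 [0.5y] swap r/2=107/9893: DF=(1 − 107/9893·(0))/(1+107/9893) = 9893/10000 ≈ 0.989300
step 2 [1y] zero: DF = P = 9727/10000 ≈ 0.972700
step 3 [1.5y] zero: DF = P = 4841/5000 ≈ 0.968200
step 4 [2y] zero: DF = P = 9573/10000 ≈ 0.957300
step 5 [2.5y] swap r/2=654/48221: DF=(1 − 654/48221·(0.989300+0.972700+0.968200+0.957300))/(1+654/48221) = 4673/5000 ≈ 0.934600

1 1/2 9893/10000
2 1 9727/10000
3 3/2 4841/5000
4 2 9573/10000
5 5/2 4673/5000
DF(2.5y) = 4673/5000 ≈ 0.934600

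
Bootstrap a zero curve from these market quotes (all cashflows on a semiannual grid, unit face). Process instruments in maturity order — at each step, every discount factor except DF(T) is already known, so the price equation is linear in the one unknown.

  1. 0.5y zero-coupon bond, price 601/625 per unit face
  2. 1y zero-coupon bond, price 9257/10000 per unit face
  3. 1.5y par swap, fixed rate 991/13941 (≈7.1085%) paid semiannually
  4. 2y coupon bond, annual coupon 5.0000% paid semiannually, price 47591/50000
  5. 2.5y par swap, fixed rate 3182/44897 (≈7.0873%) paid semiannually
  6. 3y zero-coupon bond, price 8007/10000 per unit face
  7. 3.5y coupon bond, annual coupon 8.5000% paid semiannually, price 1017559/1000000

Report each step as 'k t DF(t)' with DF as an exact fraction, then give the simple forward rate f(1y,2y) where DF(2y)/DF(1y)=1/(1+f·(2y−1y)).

1 1/2 601/625
2 1 9257/10000
3 3/2 9009/10000
4 2 4303/5000
5 5/2 8409/10000
6 3 8007/10000
7 7/2 1901/2500
f(1y,2y) = ((9257/10000)/(4303/5000) − 1)/(1) = 651/8606 ≈ 7.5645%

step 1 [0.5y] zero: DF = P = 601/625 ≈ 0.961600
step 2 [1y] zero: DF = P = 9257/10000 ≈ 0.925700
step 3 [1.5y] swap r/2=991/27882: DF=(1 − 991/27882·(0.961600+0.925700))/(1+991/27882) = 9009/10000 ≈ 0.900900
step 4 [2y] bond c/2=1/40: DF=(47591/50000 − 1/40·(0.961600+0.925700+0.900900))/(1+1/40) = 4303/5000 ≈ 0.860600
step 5 [2.5y] swap r/2=1591/44897: DF=(1 − 1591/44897·(0.961600+0.925700+0.900900+0.860600))/(1+1591/44897) = 8409/10000 ≈ 0.840900
step 6 [3y] zero: DF = P = 8007/10000 ≈ 0.800700
step 7 [3.5y] bond c/2=17/400: DF=(1017559/1000000 − 17/400·(0.961600+0.925700+0.900900+0.860600+0.840900+0.800700))/(1+17/400) = 1901/2500 ≈ 0.760400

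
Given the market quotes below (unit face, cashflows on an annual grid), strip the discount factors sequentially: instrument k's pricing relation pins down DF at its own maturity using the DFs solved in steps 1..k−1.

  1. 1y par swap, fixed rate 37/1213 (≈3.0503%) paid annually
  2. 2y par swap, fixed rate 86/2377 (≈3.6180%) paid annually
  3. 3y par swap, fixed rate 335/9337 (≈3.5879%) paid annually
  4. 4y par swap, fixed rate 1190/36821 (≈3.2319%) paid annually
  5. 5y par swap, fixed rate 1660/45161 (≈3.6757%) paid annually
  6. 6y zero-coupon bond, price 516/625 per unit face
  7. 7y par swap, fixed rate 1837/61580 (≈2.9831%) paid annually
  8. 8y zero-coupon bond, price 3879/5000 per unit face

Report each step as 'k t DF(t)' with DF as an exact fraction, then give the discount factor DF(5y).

step 1 [1y] swap r/1=37/1213: DF=(1 − 37/1213·(0))/(1+37/1213) = 1213/1250 ≈ 0.970400
step 2 [2y] swap r/1=86/2377: DF=(1 − 86/2377·(0.970400))/(1+86/2377) = 582/625 ≈ 0.931200
step 3 [3y] swap r/1=335/9337: DF=(1 − 335/9337·(0.970400+0.931200))/(1+335/9337) = 1799/2000 ≈ 0.899500
step 4 [4y] swap r/1=1190/36821: DF=(1 − 1190/36821·(0.970400+0.931200+0.899500))/(1+1190/36821) = 881/1000 ≈ 0.881000
step 5 [5y] swap r/1=1660/45161: DF=(1 − 1660/45161·(0.970400+0.931200+0.899500+0.881000))/(1+1660/45161) = 417/500 ≈ 0.834000
step 6 [6y] zero: DF = P = 516/625 ≈ 0.825600
step 7 [7y] swap r/1=1837/61580: DF=(1 − 1837/61580·(0.970400+0.931200+0.899500+0.881000+0.834000+0.825600))/(1+1837/61580) = 8163/10000 ≈ 0.816300
step 8 [8y] zero: DF = P = 3879/5000 ≈ 0.775800

1 1 1213/1250
2 2 582/625
3 3 1799/2000
4 4 881/1000
5 5 417/500
6 6 516/625
7 7 8163/10000
8 8 3879/5000
DF(5y) = 417/500 ≈ 0.834000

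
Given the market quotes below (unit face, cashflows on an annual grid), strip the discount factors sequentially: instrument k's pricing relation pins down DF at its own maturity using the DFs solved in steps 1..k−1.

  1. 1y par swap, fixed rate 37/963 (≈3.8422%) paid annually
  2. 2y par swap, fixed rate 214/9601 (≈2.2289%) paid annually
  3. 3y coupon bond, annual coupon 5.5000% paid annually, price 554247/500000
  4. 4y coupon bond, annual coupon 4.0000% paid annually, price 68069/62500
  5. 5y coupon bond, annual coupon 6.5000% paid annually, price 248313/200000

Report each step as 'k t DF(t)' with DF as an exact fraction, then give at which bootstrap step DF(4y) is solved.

1 1 963/1000
2 2 2393/2500
3 3 4753/5000
4 4 1171/1250
5 5 4667/5000
DF(4y) is solved at step 4

step 1 [1y] swap r/1=37/963: DF=(1 − 37/963·(0))/(1+37/963) = 963/1000 ≈ 0.963000
step 2 [2y] swap r/1=214/9601: DF=(1 − 214/9601·(0.963000))/(1+214/9601) = 2393/2500 ≈ 0.957200
step 3 [3y] bond c/1=11/200: DF=(554247/500000 − 11/200·(0.963000+0.957200))/(1+11/200) = 4753/5000 ≈ 0.950600
step 4 [4y] bond c/1=1/25: DF=(68069/62500 − 1/25·(0.963000+0.957200+0.950600))/(1+1/25) = 1171/1250 ≈ 0.936800
step 5 [5y] bond c/1=13/200: DF=(248313/200000 − 13/200·(0.963000+0.957200+0.950600+0.936800))/(1+13/200) = 4667/5000 ≈ 0.933400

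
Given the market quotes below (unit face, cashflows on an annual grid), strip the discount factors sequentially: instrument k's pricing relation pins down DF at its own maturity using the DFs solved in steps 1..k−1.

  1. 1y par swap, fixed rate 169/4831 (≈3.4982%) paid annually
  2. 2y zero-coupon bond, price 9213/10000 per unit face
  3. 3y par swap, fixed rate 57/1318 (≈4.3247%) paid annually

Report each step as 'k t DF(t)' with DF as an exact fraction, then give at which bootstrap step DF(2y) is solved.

step 1 [1y] swap r/1=169/4831: DF=(1 − 169/4831·(0))/(1+169/4831) = 4831/5000 ≈ 0.966200
step 2 [2y] zero: DF = P = 9213/10000 ≈ 0.921300
step 3 [3y] swap r/1=57/1318: DF=(1 − 57/1318·(0.966200+0.921300))/(1+57/1318) = 8803/10000 ≈ 0.880300

1 1 4831/5000
2 2 9213/10000
3 3 8803/10000
DF(2y) is solved at step 2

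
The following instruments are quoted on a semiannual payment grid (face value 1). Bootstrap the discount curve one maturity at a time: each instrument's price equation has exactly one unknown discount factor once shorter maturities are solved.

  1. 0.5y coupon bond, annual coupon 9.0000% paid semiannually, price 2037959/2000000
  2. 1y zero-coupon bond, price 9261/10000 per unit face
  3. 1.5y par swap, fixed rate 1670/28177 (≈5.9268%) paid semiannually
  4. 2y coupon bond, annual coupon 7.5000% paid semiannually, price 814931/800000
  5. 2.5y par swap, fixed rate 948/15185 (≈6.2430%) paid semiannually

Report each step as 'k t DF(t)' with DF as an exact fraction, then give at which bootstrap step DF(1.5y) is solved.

step 1 [0.5y] bond c/2=9/200: DF=(2037959/2000000 − 9/200·(0))/(1+9/200) = 9751/10000 ≈ 0.975100
step 2 [1y] zero: DF = P = 9261/10000 ≈ 0.926100
step 3 [1.5y] swap r/2=835/28177: DF=(1 − 835/28177·(0.975100+0.926100))/(1+835/28177) = 1833/2000 ≈ 0.916500
step 4 [2y] bond c/2=3/80: DF=(814931/800000 − 3/80·(0.975100+0.926100+0.916500))/(1+3/80) = 22/25 ≈ 0.880000
step 5 [2.5y] swap r/2=474/15185: DF=(1 − 474/15185·(0.975100+0.926100+0.916500+0.880000))/(1+474/15185) = 4289/5000 ≈ 0.857800

1 1/2 9751/10000
2 1 9261/10000
3 3/2 1833/2000
4 2 22/25
5 5/2 4289/5000
DF(1.5y) is solved at step 3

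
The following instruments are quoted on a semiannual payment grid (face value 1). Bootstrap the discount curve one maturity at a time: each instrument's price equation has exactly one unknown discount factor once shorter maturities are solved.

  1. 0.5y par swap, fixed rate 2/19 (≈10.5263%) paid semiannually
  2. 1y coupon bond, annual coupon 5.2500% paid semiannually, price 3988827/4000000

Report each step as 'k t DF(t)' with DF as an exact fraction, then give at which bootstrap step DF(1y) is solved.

1 1/2 19/20
2 1 4737/5000
DF(1y) is solved at step 2

step 1 [0.5y] swap r/2=1/19: DF=(1 − 1/19·(0))/(1+1/19) = 19/20 ≈ 0.950000
step 2 [1y] bond c/2=21/800: DF=(3988827/4000000 − 21/800·(0.950000))/(1+21/800) = 4737/5000 ≈ 0.947400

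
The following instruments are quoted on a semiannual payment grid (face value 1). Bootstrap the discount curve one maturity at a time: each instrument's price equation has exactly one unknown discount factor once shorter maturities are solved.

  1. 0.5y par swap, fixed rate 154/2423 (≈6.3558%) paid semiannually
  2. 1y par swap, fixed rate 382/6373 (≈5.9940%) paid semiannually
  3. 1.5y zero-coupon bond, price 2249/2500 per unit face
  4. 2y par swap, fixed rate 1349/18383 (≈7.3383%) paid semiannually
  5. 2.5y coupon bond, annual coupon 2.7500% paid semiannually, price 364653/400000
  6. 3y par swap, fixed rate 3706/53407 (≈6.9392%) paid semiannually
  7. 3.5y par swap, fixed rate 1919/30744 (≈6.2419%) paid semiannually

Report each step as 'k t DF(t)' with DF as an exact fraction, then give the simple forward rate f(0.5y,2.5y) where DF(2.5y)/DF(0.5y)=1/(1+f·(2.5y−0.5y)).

step 1 [0.5y] swap r/2=77/2423: DF=(1 − 77/2423·(0))/(1+77/2423) = 2423/2500 ≈ 0.969200
step 2 [1y] swap r/2=191/6373: DF=(1 − 191/6373·(0.969200))/(1+191/6373) = 9427/10000 ≈ 0.942700
step 3 [1.5y] zero: DF = P = 2249/2500 ≈ 0.899600
step 4 [2y] swap r/2=1349/36766: DF=(1 − 1349/36766·(0.969200+0.942700+0.899600))/(1+1349/36766) = 8651/10000 ≈ 0.865100
step 5 [2.5y] bond c/2=11/800: DF=(364653/400000 − 11/800·(0.969200+0.942700+0.899600+0.865100))/(1+11/800) = 4247/5000 ≈ 0.849400
step 6 [3y] swap r/2=1853/53407: DF=(1 − 1853/53407·(0.969200+0.942700+0.899600+0.865100+0.849400))/(1+1853/53407) = 8147/10000 ≈ 0.814700
step 7 [3.5y] swap r/2=1919/61488: DF=(1 − 1919/61488·(0.969200+0.942700+0.899600+0.865100+0.849400+0.814700))/(1+1919/61488) = 8081/10000 ≈ 0.808100

1 1/2 2423/2500
2 1 9427/10000
3 3/2 2249/2500
4 2 8651/10000
5 5/2 4247/5000
6 3 8147/10000
7 7/2 8081/10000
f(0.5y,2.5y) = ((2423/2500)/(4247/5000) − 1)/(2) = 599/8494 ≈ 7.0520%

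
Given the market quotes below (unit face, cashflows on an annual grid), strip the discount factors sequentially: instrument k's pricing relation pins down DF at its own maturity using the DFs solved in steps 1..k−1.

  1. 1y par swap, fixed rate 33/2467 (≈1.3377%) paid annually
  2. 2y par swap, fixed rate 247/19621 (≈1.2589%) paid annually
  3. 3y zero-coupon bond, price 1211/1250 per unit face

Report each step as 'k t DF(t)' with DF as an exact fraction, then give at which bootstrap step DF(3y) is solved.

1 1 2467/2500
2 2 9753/10000
3 3 1211/1250
DF(3y) is solved at step 3

step 1 [1y] swap r/1=33/2467: DF=(1 − 33/2467·(0))/(1+33/2467) = 2467/2500 ≈ 0.986800
step 2 [2y] swap r/1=247/19621: DF=(1 − 247/19621·(0.986800))/(1+247/19621) = 9753/10000 ≈ 0.975300
step 3 [3y] zero: DF = P = 1211/1250 ≈ 0.968800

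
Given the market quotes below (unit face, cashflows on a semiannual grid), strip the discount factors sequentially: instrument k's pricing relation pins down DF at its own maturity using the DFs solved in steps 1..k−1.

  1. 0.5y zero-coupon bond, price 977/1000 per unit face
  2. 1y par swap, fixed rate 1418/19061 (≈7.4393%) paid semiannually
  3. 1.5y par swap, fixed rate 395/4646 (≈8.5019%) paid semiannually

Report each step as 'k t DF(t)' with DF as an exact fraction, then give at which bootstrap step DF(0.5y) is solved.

1 1/2 977/1000
2 1 9291/10000
3 3/2 1763/2000
DF(0.5y) is solved at step 1

step 1 [0.5y] zero: DF = P = 977/1000 ≈ 0.977000
step 2 [1y] swap r/2=709/19061: DF=(1 − 709/19061·(0.977000))/(1+709/19061) = 9291/10000 ≈ 0.929100
step 3 [1.5y] swap r/2=395/9292: DF=(1 − 395/9292·(0.977000+0.929100))/(1+395/9292) = 1763/2000 ≈ 0.881500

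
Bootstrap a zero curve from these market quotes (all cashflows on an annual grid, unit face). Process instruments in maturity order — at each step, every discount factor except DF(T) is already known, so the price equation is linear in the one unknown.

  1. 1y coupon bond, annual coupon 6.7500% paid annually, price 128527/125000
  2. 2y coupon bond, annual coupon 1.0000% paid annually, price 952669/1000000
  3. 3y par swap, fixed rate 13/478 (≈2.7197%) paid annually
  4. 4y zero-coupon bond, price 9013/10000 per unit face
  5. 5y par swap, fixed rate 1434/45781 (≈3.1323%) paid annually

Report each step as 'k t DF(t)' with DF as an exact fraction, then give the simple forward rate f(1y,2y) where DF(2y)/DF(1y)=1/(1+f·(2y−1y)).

1 1 602/625
2 2 9337/10000
3 3 9233/10000
4 4 9013/10000
5 5 4283/5000
f(1y,2y) = ((602/625)/(9337/10000) − 1)/(1) = 295/9337 ≈ 3.1595%

step 1 [1y] bond c/1=27/400: DF=(128527/125000 − 27/400·(0))/(1+27/400) = 602/625 ≈ 0.963200
step 2 [2y] bond c/1=1/100: DF=(952669/1000000 − 1/100·(0.963200))/(1+1/100) = 9337/10000 ≈ 0.933700
step 3 [3y] swap r/1=13/478: DF=(1 − 13/478·(0.963200+0.933700))/(1+13/478) = 9233/10000 ≈ 0.923300
step 4 [4y] zero: DF = P = 9013/10000 ≈ 0.901300
step 5 [5y] swap r/1=1434/45781: DF=(1 − 1434/45781·(0.963200+0.933700+0.923300+0.901300))/(1+1434/45781) = 4283/5000 ≈ 0.856600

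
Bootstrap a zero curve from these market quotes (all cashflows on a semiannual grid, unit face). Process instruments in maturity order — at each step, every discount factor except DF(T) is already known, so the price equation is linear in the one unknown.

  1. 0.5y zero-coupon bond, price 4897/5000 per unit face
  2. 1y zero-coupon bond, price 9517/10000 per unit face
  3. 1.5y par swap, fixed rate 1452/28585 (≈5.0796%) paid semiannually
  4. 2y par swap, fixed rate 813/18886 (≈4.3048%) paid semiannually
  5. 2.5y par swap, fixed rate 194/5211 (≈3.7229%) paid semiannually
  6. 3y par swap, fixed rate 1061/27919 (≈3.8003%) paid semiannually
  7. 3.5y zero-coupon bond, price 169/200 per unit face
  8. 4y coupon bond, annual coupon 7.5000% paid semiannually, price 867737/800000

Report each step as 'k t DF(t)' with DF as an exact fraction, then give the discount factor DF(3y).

step 1 [0.5y] zero: DF = P = 4897/5000 ≈ 0.979400
step 2 [1y] zero: DF = P = 9517/10000 ≈ 0.951700
step 3 [1.5y] swap r/2=726/28585: DF=(1 − 726/28585·(0.979400+0.951700))/(1+726/28585) = 4637/5000 ≈ 0.927400
step 4 [2y] swap r/2=813/37772: DF=(1 − 813/37772·(0.979400+0.951700+0.927400))/(1+813/37772) = 9187/10000 ≈ 0.918700
step 5 [2.5y] swap r/2=97/5211: DF=(1 − 97/5211·(0.979400+0.951700+0.927400+0.918700))/(1+97/5211) = 9127/10000 ≈ 0.912700
step 6 [3y] swap r/2=1061/55838: DF=(1 − 1061/55838·(0.979400+0.951700+0.927400+0.918700+0.912700))/(1+1061/55838) = 8939/10000 ≈ 0.893900
step 7 [3.5y] zero: DF = P = 169/200 ≈ 0.845000
step 8 [4y] bond c/2=3/80: DF=(867737/800000 − 3/80·(0.979400+0.951700+0.927400+0.918700+0.912700+0.893900+0.845000))/(1+3/80) = 8131/10000 ≈ 0.813100

1 1/2 4897/5000
2 1 9517/10000
3 3/2 4637/5000
4 2 9187/10000
5 5/2 9127/10000
6 3 8939/10000
7 7/2 169/200
8 4 8131/10000
DF(3y) = 8939/10000 ≈ 0.893900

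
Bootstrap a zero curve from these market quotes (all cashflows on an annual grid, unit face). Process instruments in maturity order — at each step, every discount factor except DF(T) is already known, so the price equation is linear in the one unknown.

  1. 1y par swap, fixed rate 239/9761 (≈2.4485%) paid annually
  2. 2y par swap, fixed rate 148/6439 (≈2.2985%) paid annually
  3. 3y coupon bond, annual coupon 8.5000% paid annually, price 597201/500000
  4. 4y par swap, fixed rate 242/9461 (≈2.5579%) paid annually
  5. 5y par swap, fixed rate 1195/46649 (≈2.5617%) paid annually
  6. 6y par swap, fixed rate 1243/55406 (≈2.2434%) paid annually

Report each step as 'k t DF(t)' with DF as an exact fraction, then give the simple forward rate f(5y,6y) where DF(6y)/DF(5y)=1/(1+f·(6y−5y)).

1 1 9761/10000
2 2 2389/2500
3 3 1899/2000
4 4 1129/1250
5 5 1761/2000
6 6 8757/10000
f(5y,6y) = ((1761/2000)/(8757/10000) − 1)/(1) = 16/2919 ≈ 0.5481%

step 1 [1y] swap r/1=239/9761: DF=(1 − 239/9761·(0))/(1+239/9761) = 9761/10000 ≈ 0.976100
step 2 [2y] swap r/1=148/6439: DF=(1 − 148/6439·(0.976100))/(1+148/6439) = 2389/2500 ≈ 0.955600
step 3 [3y] bond c/1=17/200: DF=(597201/500000 − 17/200·(0.976100+0.955600))/(1+17/200) = 1899/2000 ≈ 0.949500
step 4 [4y] swap r/1=242/9461: DF=(1 − 242/9461·(0.976100+0.955600+0.949500))/(1+242/9461) = 1129/1250 ≈ 0.903200
step 5 [5y] swap r/1=1195/46649: DF=(1 − 1195/46649·(0.976100+0.955600+0.949500+0.903200))/(1+1195/46649) = 1761/2000 ≈ 0.880500
step 6 [6y] swap r/1=1243/55406: DF=(1 − 1243/55406·(0.976100+0.955600+0.949500+0.903200+0.880500))/(1+1243/55406) = 8757/10000 ≈ 0.875700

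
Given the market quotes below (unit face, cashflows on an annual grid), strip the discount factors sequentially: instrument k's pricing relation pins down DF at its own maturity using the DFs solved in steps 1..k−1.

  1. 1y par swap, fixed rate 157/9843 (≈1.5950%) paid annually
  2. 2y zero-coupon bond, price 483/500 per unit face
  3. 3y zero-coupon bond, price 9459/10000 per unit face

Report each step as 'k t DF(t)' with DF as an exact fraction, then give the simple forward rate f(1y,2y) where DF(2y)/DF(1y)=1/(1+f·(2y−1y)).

1 1 9843/10000
2 2 483/500
3 3 9459/10000
f(1y,2y) = ((9843/10000)/(483/500) − 1)/(1) = 61/3220 ≈ 1.8944%

step 1 [1y] swap r/1=157/9843: DF=(1 − 157/9843·(0))/(1+157/9843) = 9843/10000 ≈ 0.984300
step 2 [2y] zero: DF = P = 483/500 ≈ 0.966000
step 3 [3y] zero: DF = P = 9459/10000 ≈ 0.945900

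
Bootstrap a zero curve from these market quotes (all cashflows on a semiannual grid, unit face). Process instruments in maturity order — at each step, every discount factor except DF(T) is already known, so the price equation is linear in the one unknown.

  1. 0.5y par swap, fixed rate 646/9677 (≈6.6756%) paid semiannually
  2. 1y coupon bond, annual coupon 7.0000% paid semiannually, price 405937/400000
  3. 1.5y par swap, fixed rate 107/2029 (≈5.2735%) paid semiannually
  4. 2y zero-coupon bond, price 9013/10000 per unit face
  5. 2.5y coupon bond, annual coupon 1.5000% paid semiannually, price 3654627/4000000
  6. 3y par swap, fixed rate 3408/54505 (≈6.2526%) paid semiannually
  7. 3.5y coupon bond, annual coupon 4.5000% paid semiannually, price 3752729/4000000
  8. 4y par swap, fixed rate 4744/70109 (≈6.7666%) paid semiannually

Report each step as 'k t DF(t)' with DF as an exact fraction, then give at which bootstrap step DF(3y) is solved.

1 1/2 9677/10000
2 1 4739/5000
3 3/2 9251/10000
4 2 9013/10000
5 5/2 879/1000
6 3 1037/1250
7 7/2 997/1250
8 4 1907/2500
DF(3y) is solved at step 6

step 1 [0.5y] swap r/2=323/9677: DF=(1 − 323/9677·(0))/(1+323/9677) = 9677/10000 ≈ 0.967700
step 2 [1y] bond c/2=7/200: DF=(405937/400000 − 7/200·(0.967700))/(1+7/200) = 4739/5000 ≈ 0.947800
step 3 [1.5y] swap r/2=107/4058: DF=(1 − 107/4058·(0.967700+0.947800))/(1+107/4058) = 9251/10000 ≈ 0.925100
step 4 [2y] zero: DF = P = 9013/10000 ≈ 0.901300
step 5 [2.5y] bond c/2=3/400: DF=(3654627/4000000 − 3/400·(0.967700+0.947800+0.925100+0.901300))/(1+3/400) = 879/1000 ≈ 0.879000
step 6 [3y] swap r/2=1704/54505: DF=(1 − 1704/54505·(0.967700+0.947800+0.925100+0.901300+0.879000))/(1+1704/54505) = 1037/1250 ≈ 0.829600
step 7 [3.5y] bond c/2=9/400: DF=(3752729/4000000 − 9/400·(0.967700+0.947800+0.925100+0.901300+0.879000+0.829600))/(1+9/400) = 997/1250 ≈ 0.797600
step 8 [4y] swap r/2=2372/70109: DF=(1 − 2372/70109·(0.967700+0.947800+0.925100+0.901300+0.879000+0.829600+0.797600))/(1+2372/70109) = 1907/2500 ≈ 0.762800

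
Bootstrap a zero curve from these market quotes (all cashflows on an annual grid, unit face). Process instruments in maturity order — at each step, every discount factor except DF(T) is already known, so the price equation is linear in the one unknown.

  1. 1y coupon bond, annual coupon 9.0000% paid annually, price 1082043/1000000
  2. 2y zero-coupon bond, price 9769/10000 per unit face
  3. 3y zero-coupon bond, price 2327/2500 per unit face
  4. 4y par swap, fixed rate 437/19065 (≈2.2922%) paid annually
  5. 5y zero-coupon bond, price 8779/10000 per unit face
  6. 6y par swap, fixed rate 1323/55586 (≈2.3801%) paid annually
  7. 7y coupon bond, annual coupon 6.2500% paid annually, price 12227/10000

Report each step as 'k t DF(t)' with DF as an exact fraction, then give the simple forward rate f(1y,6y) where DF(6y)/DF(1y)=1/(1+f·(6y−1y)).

1 1 9927/10000
2 2 9769/10000
3 3 2327/2500
4 4 4563/5000
5 5 8779/10000
6 6 8677/10000
7 7 4119/5000
f(1y,6y) = ((9927/10000)/(8677/10000) − 1)/(5) = 250/8677 ≈ 2.8812%

step 1 [1y] bond c/1=9/100: DF=(1082043/1000000 − 9/100·(0))/(1+9/100) = 9927/10000 ≈ 0.992700
step 2 [2y] zero: DF = P = 9769/10000 ≈ 0.976900
step 3 [3y] zero: DF = P = 2327/2500 ≈ 0.930800
step 4 [4y] swap r/1=437/19065: DF=(1 − 437/19065·(0.992700+0.976900+0.930800))/(1+437/19065) = 4563/5000 ≈ 0.912600
step 5 [5y] zero: DF = P = 8779/10000 ≈ 0.877900
step 6 [6y] swap r/1=1323/55586: DF=(1 − 1323/55586·(0.992700+0.976900+0.930800+0.912600+0.877900))/(1+1323/55586) = 8677/10000 ≈ 0.867700
step 7 [7y] bond c/1=1/16: DF=(12227/10000 − 1/16·(0.992700+0.976900+0.930800+0.912600+0.877900+0.867700))/(1+1/16) = 4119/5000 ≈ 0.823800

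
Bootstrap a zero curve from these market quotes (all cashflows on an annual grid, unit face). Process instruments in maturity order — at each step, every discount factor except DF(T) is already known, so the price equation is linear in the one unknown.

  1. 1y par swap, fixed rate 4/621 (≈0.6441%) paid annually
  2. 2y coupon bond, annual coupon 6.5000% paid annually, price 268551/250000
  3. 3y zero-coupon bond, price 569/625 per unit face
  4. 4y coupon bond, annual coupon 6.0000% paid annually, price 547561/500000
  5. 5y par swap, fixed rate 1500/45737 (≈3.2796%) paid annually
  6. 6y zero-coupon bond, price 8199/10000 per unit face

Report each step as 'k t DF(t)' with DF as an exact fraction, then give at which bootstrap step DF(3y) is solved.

step 1 [1y] swap r/1=4/621: DF=(1 − 4/621·(0))/(1+4/621) = 621/625 ≈ 0.993600
step 2 [2y] bond c/1=13/200: DF=(268551/250000 − 13/200·(0.993600))/(1+13/200) = 237/250 ≈ 0.948000
step 3 [3y] zero: DF = P = 569/625 ≈ 0.910400
step 4 [4y] bond c/1=3/50: DF=(547561/500000 − 3/50·(0.993600+0.948000+0.910400))/(1+3/50) = 8717/10000 ≈ 0.871700
step 5 [5y] swap r/1=1500/45737: DF=(1 − 1500/45737·(0.993600+0.948000+0.910400+0.871700))/(1+1500/45737) = 17/20 ≈ 0.850000
step 6 [6y] zero: DF = P = 8199/10000 ≈ 0.819900

1 1 621/625
2 2 237/250
3 3 569/625
4 4 8717/10000
5 5 17/20
6 6 8199/10000
DF(3y) is solved at step 3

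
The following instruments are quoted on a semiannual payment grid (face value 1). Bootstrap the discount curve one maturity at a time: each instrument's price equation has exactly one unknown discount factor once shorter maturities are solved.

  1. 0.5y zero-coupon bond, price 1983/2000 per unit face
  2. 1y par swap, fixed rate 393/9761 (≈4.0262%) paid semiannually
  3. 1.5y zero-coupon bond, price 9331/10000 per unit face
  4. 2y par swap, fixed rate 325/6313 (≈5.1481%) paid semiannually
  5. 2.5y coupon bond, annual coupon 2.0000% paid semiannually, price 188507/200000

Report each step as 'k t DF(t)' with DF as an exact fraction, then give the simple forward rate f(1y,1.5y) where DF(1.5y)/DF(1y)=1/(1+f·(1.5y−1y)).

step 1 [0.5y] zero: DF = P = 1983/2000 ≈ 0.991500
step 2 [1y] swap r/2=393/19522: DF=(1 − 393/19522·(0.991500))/(1+393/19522) = 9607/10000 ≈ 0.960700
step 3 [1.5y] zero: DF = P = 9331/10000 ≈ 0.933100
step 4 [2y] swap r/2=325/12626: DF=(1 − 325/12626·(0.991500+0.960700+0.933100))/(1+325/12626) = 361/400 ≈ 0.902500
step 5 [2.5y] bond c/2=1/100: DF=(188507/200000 − 1/100·(0.991500+0.960700+0.933100+0.902500))/(1+1/100) = 8957/10000 ≈ 0.895700

1 1/2 1983/2000
2 1 9607/10000
3 3/2 9331/10000
4 2 361/400
5 5/2 8957/10000
f(1y,1.5y) = ((9607/10000)/(9331/10000) − 1)/(1/2) = 552/9331 ≈ 5.9158%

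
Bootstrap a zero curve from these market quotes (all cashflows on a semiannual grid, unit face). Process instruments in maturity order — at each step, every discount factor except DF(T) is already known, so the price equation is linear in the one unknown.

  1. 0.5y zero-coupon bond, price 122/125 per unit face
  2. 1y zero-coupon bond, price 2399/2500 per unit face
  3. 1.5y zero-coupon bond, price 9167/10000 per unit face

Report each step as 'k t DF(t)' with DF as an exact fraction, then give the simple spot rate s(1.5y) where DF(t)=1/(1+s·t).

step 1 [0.5y] zero: DF = P = 122/125 ≈ 0.976000
step 2 [1y] zero: DF = P = 2399/2500 ≈ 0.959600
step 3 [1.5y] zero: DF = P = 9167/10000 ≈ 0.916700

1 1/2 122/125
2 1 2399/2500
3 3/2 9167/10000
s(1.5y) = (1/(9167/10000) − 1)/(3/2) = 1666/27501 ≈ 6.0580%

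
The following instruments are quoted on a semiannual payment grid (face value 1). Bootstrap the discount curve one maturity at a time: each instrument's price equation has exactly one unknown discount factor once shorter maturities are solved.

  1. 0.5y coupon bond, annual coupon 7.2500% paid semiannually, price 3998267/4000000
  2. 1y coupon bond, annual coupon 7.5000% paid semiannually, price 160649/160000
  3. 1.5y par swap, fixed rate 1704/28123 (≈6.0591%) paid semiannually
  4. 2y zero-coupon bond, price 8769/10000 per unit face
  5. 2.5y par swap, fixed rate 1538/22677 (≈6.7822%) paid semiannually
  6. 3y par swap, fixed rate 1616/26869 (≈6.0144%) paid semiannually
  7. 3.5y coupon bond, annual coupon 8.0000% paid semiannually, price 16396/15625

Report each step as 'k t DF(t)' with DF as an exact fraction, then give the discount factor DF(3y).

step 1 [0.5y] bond c/2=29/800: DF=(3998267/4000000 − 29/800·(0))/(1+29/800) = 4823/5000 ≈ 0.964600
step 2 [1y] bond c/2=3/80: DF=(160649/160000 − 3/80·(0.964600))/(1+3/80) = 9329/10000 ≈ 0.932900
step 3 [1.5y] swap r/2=852/28123: DF=(1 − 852/28123·(0.964600+0.932900))/(1+852/28123) = 2287/2500 ≈ 0.914800
step 4 [2y] zero: DF = P = 8769/10000 ≈ 0.876900
step 5 [2.5y] swap r/2=769/22677: DF=(1 − 769/22677·(0.964600+0.932900+0.914800+0.876900))/(1+769/22677) = 4231/5000 ≈ 0.846200
step 6 [3y] swap r/2=808/26869: DF=(1 − 808/26869·(0.964600+0.932900+0.914800+0.876900+0.846200))/(1+808/26869) = 524/625 ≈ 0.838400
step 7 [3.5y] bond c/2=1/25: DF=(16396/15625 − 1/25·(0.964600+0.932900+0.914800+0.876900+0.846200+0.838400))/(1+1/25) = 8023/10000 ≈ 0.802300

1 1/2 4823/5000
2 1 9329/10000
3 3/2 2287/2500
4 2 8769/10000
5 5/2 4231/5000
6 3 524/625
7 7/2 8023/10000
DF(3y) = 524/625 ≈ 0.838400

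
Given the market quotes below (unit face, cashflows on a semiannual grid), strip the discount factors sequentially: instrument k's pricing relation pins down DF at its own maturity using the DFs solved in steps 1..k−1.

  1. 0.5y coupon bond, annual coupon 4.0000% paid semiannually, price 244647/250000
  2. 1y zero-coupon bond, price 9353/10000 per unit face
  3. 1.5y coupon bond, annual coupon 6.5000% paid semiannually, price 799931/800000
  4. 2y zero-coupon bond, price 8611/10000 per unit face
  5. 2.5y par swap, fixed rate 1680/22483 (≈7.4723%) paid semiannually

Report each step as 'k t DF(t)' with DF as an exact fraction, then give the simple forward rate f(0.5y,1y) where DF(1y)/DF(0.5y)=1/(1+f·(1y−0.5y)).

1 1/2 4797/5000
2 1 9353/10000
3 3/2 568/625
4 2 8611/10000
5 5/2 104/125
f(0.5y,1y) = ((4797/5000)/(9353/10000) − 1)/(1/2) = 482/9353 ≈ 5.1534%

step 1 [0.5y] bond c/2=1/50: DF=(244647/250000 − 1/50·(0))/(1+1/50) = 4797/5000 ≈ 0.959400
step 2 [1y] zero: DF = P = 9353/10000 ≈ 0.935300
step 3 [1.5y] bond c/2=13/400: DF=(799931/800000 − 13/400·(0.959400+0.935300))/(1+13/400) = 568/625 ≈ 0.908800
step 4 [2y] zero: DF = P = 8611/10000 ≈ 0.861100
step 5 [2.5y] swap r/2=840/22483: DF=(1 − 840/22483·(0.959400+0.935300+0.908800+0.861100))/(1+840/22483) = 104/125 ≈ 0.832000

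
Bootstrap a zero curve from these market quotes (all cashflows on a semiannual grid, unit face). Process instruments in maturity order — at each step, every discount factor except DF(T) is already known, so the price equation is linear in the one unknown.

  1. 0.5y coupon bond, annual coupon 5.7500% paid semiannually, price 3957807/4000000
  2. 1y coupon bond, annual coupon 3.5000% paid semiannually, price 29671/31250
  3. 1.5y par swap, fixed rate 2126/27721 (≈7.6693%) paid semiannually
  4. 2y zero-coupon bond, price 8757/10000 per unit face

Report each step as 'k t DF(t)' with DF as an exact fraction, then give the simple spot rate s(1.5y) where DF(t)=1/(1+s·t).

step 1 [0.5y] bond c/2=23/800: DF=(3957807/4000000 − 23/800·(0))/(1+23/800) = 4809/5000 ≈ 0.961800
step 2 [1y] bond c/2=7/400: DF=(29671/31250 − 7/400·(0.961800))/(1+7/400) = 4583/5000 ≈ 0.916600
step 3 [1.5y] swap r/2=1063/27721: DF=(1 − 1063/27721·(0.961800+0.916600))/(1+1063/27721) = 8937/10000 ≈ 0.893700
step 4 [2y] zero: DF = P = 8757/10000 ≈ 0.875700

1 1/2 4809/5000
2 1 4583/5000
3 3/2 8937/10000
4 2 8757/10000
s(1.5y) = (1/(8937/10000) − 1)/(3/2) = 2126/26811 ≈ 7.9296%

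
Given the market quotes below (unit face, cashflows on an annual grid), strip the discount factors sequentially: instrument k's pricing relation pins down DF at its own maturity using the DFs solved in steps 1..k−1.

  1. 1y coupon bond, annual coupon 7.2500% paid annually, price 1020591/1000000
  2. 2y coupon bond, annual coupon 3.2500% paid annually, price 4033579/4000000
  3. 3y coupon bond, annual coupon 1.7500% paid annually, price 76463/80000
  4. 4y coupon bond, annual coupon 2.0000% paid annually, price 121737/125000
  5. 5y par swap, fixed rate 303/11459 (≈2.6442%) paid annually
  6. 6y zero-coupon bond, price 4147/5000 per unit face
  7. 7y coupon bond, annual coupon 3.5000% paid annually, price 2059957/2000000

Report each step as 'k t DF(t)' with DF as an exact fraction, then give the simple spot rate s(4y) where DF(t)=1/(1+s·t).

step 1 [1y] bond c/1=29/400: DF=(1020591/1000000 − 29/400·(0))/(1+29/400) = 2379/2500 ≈ 0.951600
step 2 [2y] bond c/1=13/400: DF=(4033579/4000000 − 13/400·(0.951600))/(1+13/400) = 9467/10000 ≈ 0.946700
step 3 [3y] bond c/1=7/400: DF=(76463/80000 − 7/400·(0.951600+0.946700))/(1+7/400) = 9067/10000 ≈ 0.906700
step 4 [4y] bond c/1=1/50: DF=(121737/125000 − 1/50·(0.951600+0.946700+0.906700))/(1+1/50) = 4499/5000 ≈ 0.899800
step 5 [5y] swap r/1=303/11459: DF=(1 − 303/11459·(0.951600+0.946700+0.906700+0.899800))/(1+303/11459) = 2197/2500 ≈ 0.878800
step 6 [6y] zero: DF = P = 4147/5000 ≈ 0.829400
step 7 [7y] bond c/1=7/200: DF=(2059957/2000000 − 7/200·(0.951600+0.946700+0.906700+0.899800+0.878800+0.829400))/(1+7/200) = 8121/10000 ≈ 0.812100

1 1 2379/2500
2 2 9467/10000
3 3 9067/10000
4 4 4499/5000
5 5 2197/2500
6 6 4147/5000
7 7 8121/10000
s(4y) = (1/(4499/5000) − 1)/(4) = 501/17996 ≈ 2.7840%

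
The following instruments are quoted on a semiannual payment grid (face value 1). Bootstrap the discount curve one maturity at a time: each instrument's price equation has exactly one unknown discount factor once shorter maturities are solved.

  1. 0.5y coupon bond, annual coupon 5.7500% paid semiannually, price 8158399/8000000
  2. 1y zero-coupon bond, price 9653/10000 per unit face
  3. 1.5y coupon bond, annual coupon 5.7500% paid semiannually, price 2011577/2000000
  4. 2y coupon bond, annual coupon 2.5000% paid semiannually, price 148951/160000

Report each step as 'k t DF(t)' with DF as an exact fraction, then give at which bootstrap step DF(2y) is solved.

step 1 [0.5y] bond c/2=23/800: DF=(8158399/8000000 − 23/800·(0))/(1+23/800) = 9913/10000 ≈ 0.991300
step 2 [1y] zero: DF = P = 9653/10000 ≈ 0.965300
step 3 [1.5y] bond c/2=23/800: DF=(2011577/2000000 − 23/800·(0.991300+0.965300))/(1+23/800) = 923/1000 ≈ 0.923000
step 4 [2y] bond c/2=1/80: DF=(148951/160000 − 1/80·(0.991300+0.965300+0.923000))/(1+1/80) = 8839/10000 ≈ 0.883900

1 1/2 9913/10000
2 1 9653/10000
3 3/2 923/1000
4 2 8839/10000
DF(2y) is solved at step 4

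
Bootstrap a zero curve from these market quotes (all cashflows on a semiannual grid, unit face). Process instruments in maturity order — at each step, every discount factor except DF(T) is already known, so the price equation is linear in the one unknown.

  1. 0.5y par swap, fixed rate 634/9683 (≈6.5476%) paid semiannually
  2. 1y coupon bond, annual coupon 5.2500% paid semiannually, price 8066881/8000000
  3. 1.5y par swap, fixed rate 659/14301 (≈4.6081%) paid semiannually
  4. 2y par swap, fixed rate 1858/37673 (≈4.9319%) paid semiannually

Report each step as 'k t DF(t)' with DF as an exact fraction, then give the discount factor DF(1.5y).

1 1/2 9683/10000
2 1 4789/5000
3 3/2 9341/10000
4 2 9071/10000
DF(1.5y) = 9341/10000 ≈ 0.934100

step 1 [0.5y] swap r/2=317/9683: DF=(1 − 317/9683·(0))/(1+317/9683) = 9683/10000 ≈ 0.968300
step 2 [1y] bond c/2=21/800: DF=(8066881/8000000 − 21/800·(0.968300))/(1+21/800) = 4789/5000 ≈ 0.957800
step 3 [1.5y] swap r/2=659/28602: DF=(1 − 659/28602·(0.968300+0.957800))/(1+659/28602) = 9341/10000 ≈ 0.934100
step 4 [2y] swap r/2=929/37673: DF=(1 − 929/37673·(0.968300+0.957800+0.934100))/(1+929/37673) = 9071/10000 ≈ 0.907100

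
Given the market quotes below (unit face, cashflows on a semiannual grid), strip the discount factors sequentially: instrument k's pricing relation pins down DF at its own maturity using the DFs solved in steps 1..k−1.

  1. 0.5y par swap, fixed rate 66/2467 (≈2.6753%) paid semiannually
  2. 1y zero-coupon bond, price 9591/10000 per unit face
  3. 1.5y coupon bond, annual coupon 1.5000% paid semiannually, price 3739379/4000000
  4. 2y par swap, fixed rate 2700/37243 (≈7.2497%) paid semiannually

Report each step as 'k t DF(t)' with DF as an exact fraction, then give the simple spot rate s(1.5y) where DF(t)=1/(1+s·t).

1 1/2 2467/2500
2 1 9591/10000
3 3/2 4567/5000
4 2 173/200
s(1.5y) = (1/(4567/5000) − 1)/(3/2) = 866/13701 ≈ 6.3207%

step 1 [0.5y] swap r/2=33/2467: DF=(1 − 33/2467·(0))/(1+33/2467) = 2467/2500 ≈ 0.986800
step 2 [1y] zero: DF = P = 9591/10000 ≈ 0.959100
step 3 [1.5y] bond c/2=3/400: DF=(3739379/4000000 − 3/400·(0.986800+0.959100))/(1+3/400) = 4567/5000 ≈ 0.913400
step 4 [2y] swap r/2=1350/37243: DF=(1 − 1350/37243·(0.986800+0.959100+0.913400))/(1+1350/37243) = 173/200 ≈ 0.865000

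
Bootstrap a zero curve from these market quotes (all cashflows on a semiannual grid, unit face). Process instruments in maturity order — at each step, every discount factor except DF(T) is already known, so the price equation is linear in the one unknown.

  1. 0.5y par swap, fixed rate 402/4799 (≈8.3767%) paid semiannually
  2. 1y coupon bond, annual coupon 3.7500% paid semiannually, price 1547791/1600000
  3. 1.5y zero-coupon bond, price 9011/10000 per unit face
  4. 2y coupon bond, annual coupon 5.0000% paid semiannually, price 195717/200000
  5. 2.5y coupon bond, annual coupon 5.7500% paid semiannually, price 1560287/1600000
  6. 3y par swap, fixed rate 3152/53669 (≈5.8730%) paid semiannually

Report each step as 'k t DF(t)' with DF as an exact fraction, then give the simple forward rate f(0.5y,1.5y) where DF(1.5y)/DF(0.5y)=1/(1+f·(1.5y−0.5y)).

1 1/2 4799/5000
2 1 9319/10000
3 3/2 9011/10000
4 2 4433/5000
5 5/2 8451/10000
6 3 1053/1250
f(0.5y,1.5y) = ((4799/5000)/(9011/10000) − 1)/(1) = 587/9011 ≈ 6.5143%

step 1 [0.5y] swap r/2=201/4799: DF=(1 − 201/4799·(0))/(1+201/4799) = 4799/5000 ≈ 0.959800
step 2 [1y] bond c/2=3/160: DF=(1547791/1600000 − 3/160·(0.959800))/(1+3/160) = 9319/10000 ≈ 0.931900
step 3 [1.5y] zero: DF = P = 9011/10000 ≈ 0.901100
step 4 [2y] bond c/2=1/40: DF=(195717/200000 − 1/40·(0.959800+0.931900+0.901100))/(1+1/40) = 4433/5000 ≈ 0.886600
step 5 [2.5y] bond c/2=23/800: DF=(1560287/1600000 − 23/800·(0.959800+0.931900+0.901100+0.886600))/(1+23/800) = 8451/10000 ≈ 0.845100
step 6 [3y] swap r/2=1576/53669: DF=(1 − 1576/53669·(0.959800+0.931900+0.901100+0.886600+0.845100))/(1+1576/53669) = 1053/1250 ≈ 0.842400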